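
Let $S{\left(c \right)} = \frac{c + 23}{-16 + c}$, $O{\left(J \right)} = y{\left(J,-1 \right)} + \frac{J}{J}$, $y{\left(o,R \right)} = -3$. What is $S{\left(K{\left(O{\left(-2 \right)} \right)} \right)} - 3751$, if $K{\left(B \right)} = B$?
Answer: $- \frac{22513}{6} \approx -3752.2$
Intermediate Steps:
$O{\left(J \right)} = -2$ ($O{\left(J \right)} = -3 + \frac{J}{J} = -3 + 1 = -2$)
$S{\left(c \right)} = \frac{23 + c}{-16 + c}$
$S{\left(K{\left(O{\left(-2 \right)} \right)} \right)} - 3751 = \frac{23 - 2}{-16 - 2} - 3751 = \frac{1}{-18} \cdot 21 - 3751 = \left(- \frac{1}{18}\right) 21 - 3751 = - \frac{7}{6} - 3751 = - \frac{22513}{6}$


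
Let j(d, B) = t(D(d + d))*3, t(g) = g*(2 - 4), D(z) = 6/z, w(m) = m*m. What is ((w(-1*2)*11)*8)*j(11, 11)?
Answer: -576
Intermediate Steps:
w(m) = m²
t(g) = -2*g (t(g) = g*(-2) = -2*g)
j(d, B) = -18/d (j(d, B) = -12/(d + d)*3 = -12/(2*d)*3 = -12*1/(2*d)*3 = -6/d*3 = -18/d)
((w(-1*2)*11)*8)*j(11, 11) = (((-1*2)²*11)*8)*(-18/11) = (((-2)²*11)*8)*(-18*1/11) = ((4*11)*8)*(-18/11) = (44*8)*(-18/11) = 352*(-18/11) = -576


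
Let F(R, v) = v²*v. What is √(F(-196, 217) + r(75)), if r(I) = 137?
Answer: 55*√3378 ≈ 3196.6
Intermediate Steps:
F(R, v) = v³
√(F(-196, 217) + r(75)) = √(217³ + 137) = √(10218313 + 137) = √10218450 = 55*√3378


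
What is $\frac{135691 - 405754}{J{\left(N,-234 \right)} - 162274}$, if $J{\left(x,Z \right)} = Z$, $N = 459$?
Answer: $\frac{270063}{162508} \approx 1.6618$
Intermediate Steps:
$\frac{135691 - 405754}{J{\left(N,-234 \right)} - 162274} = \frac{135691 - 405754}{-234 - 162274} = - \frac{270063}{-162508} = \left(-270063\right) \left(- \frac{1}{162508}\right) = \frac{270063}{162508}$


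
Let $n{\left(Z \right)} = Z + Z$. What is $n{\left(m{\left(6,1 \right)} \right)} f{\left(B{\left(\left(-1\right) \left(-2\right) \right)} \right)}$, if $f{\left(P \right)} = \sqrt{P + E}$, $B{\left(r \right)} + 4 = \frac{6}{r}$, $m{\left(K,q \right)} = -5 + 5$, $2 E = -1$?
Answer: $0$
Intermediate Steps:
$E = - \frac{1}{2}$ ($E = \frac{1}{2} \left(-1\right) = - \frac{1}{2} \approx -0.5$)
$m{\left(K,q \right)} = 0$
$B{\left(r \right)} = -4 + \frac{6}{r}$
$n{\left(Z \right)} = 2 Z$
$f{\left(P \right)} = \sqrt{- \frac{1}{2} + P}$ ($f{\left(P \right)} = \sqrt{P - \frac{1}{2}} = \sqrt{- \frac{1}{2} + P}$)
$n{\left(m{\left(6,1 \right)} \right)} f{\left(B{\left(\left(-1\right) \left(-2\right) \right)} \right)} = 2 \cdot 0 \frac{\sqrt{-2 + 4 \left(-4 + \frac{6}{\left(-1\right) \left(-2\right)}\right)}}{2} = 0 \frac{\sqrt{-2 + 4 \left(-4 + \frac{6}{2}\right)}}{2} = 0 \frac{\sqrt{-2 + 4 \left(-4 + 6 \cdot \frac{1}{2}\right)}}{2} = 0 \frac{\sqrt{-2 + 4 \left(-4 + 3\right)}}{2} = 0 \frac{\sqrt{-2 + 4 \left(-1\right)}}{2} = 0 \frac{\sqrt{-2 - 4}}{2} = 0 \frac{\sqrt{-6}}{2} = 0 \frac{i \sqrt{6}}{2} = 0$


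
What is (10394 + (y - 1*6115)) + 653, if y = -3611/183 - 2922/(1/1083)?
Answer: -578209313/183 ≈ -3.1596e+6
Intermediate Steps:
y = -579111869/183 (y = -3611*1/183 - 2922/1/1083 = -3611/183 - 2922*1083 = -3611/183 - 3164526 = -579111869/183 ≈ -3.1645e+6)
(10394 + (y - 1*6115)) + 653 = (10394 + (-579111869/183 - 1*6115)) + 653 = (10394 + (-579111869/183 - 6115)) + 653 = (10394 - 580230914/183) + 653 = -578328812/183 + 653 = -578209313/183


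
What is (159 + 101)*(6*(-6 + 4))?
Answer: -3120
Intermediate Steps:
(159 + 101)*(6*(-6 + 4)) = 260*(6*(-2)) = 260*(-12) = -3120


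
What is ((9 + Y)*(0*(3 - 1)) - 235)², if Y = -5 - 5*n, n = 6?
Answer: 55225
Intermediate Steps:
Y = -35 (Y = -5 - 5*6 = -5 - 30 = -35)
((9 + Y)*(0*(3 - 1)) - 235)² = ((9 - 35)*(0*(3 - 1)) - 235)² = (-0*2 - 235)² = (-26*0 - 235)² = (0 - 235)² = (-235)² = 55225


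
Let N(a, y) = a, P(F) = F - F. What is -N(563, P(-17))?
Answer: -563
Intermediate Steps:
P(F) = 0
-N(563, P(-17)) = -1*563 = -563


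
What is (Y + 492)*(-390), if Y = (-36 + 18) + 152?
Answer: -244140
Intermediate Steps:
Y = 134 (Y = -18 + 152 = 134)
(Y + 492)*(-390) = (134 + 492)*(-390) = 626*(-390) = -244140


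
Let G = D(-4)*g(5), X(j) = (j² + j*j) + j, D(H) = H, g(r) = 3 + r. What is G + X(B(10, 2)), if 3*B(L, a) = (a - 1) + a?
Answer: -29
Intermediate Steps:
B(L, a) = -⅓ + 2*a/3 (B(L, a) = ((a - 1) + a)/3 = ((-1 + a) + a)/3 = (-1 + 2*a)/3 = -⅓ + 2*a/3)
X(j) = j + 2*j² (X(j) = (j² + j²) + j = 2*j² + j = j + 2*j²)
G = -32 (G = -4*(3 + 5) = -4*8 = -32)
G + X(B(10, 2)) = -32 + (-⅓ + (⅔)*2)*(1 + 2*(-⅓ + (⅔)*2)) = -32 + (-⅓ + 4/3)*(1 + 2*(-⅓ + 4/3)) = -32 + 1*(1 + 2*1) = -32 + 1*(1 + 2) = -32 + 1*3 = -32 + 3 = -29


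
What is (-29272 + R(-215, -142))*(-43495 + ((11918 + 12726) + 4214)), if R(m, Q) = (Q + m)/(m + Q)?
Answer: 428439627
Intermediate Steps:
R(m, Q) = 1 (R(m, Q) = (Q + m)/(Q + m) = 1)
(-29272 + R(-215, -142))*(-43495 + ((11918 + 12726) + 4214)) = (-29272 + 1)*(-43495 + ((11918 + 12726) + 4214)) = -29271*(-43495 + (24644 + 4214)) = -29271*(-43495 + 28858) = -29271*(-14637) = 428439627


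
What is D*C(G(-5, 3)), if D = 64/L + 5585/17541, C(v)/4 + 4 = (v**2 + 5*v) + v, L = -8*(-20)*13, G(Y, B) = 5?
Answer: 27071276/380055 ≈ 71.230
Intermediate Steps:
L = 2080 (L = 160*13 = 2080)
C(v) = -16 + 4*v**2 + 24*v (C(v) = -16 + 4*((v**2 + 5*v) + v) = -16 + 4*(v**2 + 6*v) = -16 + (4*v**2 + 24*v) = -16 + 4*v**2 + 24*v)
D = 398107/1140165 (D = 64/2080 + 5585/17541 = 64*(1/2080) + 5585*(1/17541) = 2/65 + 5585/17541 = 398107/1140165 ≈ 0.34917)
D*C(G(-5, 3)) = 398107*(-16 + 4*5**2 + 24*5)/1140165 = 398107*(-16 + 4*25 + 120)/1140165 = 398107*(-16 + 100 + 120)/1140165 = (398107/1140165)*204 = 27071276/380055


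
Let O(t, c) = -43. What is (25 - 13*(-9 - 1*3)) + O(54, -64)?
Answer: 138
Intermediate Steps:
(25 - 13*(-9 - 1*3)) + O(54, -64) = (25 - 13*(-9 - 1*3)) - 43 = (25 - 13*(-9 - 3)) - 43 = (25 - 13*(-12)) - 43 = (25 + 156) - 43 = 181 - 43 = 138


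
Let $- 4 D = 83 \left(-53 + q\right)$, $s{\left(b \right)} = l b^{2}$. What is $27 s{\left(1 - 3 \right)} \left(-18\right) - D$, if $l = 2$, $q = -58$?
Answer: $- \frac{24765}{4} \approx -6191.3$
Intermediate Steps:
$s{\left(b \right)} = 2 b^{2}$
$D = \frac{9213}{4}$ ($D = - \frac{83 \left(-53 - 58\right)}{4} = - \frac{83 \left(-111\right)}{4} = \left(- \frac{1}{4}\right) \left(-9213\right) = \frac{9213}{4} \approx 2303.3$)
$27 s{\left(1 - 3 \right)} \left(-18\right) - D = 27 \cdot 2 \left(1 - 3\right)^{2} \left(-18\right) - \frac{9213}{4} = 27 \cdot 2 \left(-2\right)^{2} \left(-18\right) - \frac{9213}{4} = 27 \cdot 2 \cdot 4 \left(-18\right) - \frac{9213}{4} = 27 \cdot 8 \left(-18\right) - \frac{9213}{4} = 216 \left(-18\right) - \frac{9213}{4} = -3888 - \frac{9213}{4} = - \frac{24765}{4}$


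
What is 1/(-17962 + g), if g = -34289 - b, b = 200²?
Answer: -1/92251 ≈ -1.0840e-5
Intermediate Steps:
b = 40000
g = -74289 (g = -34289 - 1*40000 = -34289 - 40000 = -74289)
1/(-17962 + g) = 1/(-17962 - 74289) = 1/(-92251) = -1/92251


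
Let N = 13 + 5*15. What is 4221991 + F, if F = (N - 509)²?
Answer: 4399232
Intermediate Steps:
N = 88 (N = 13 + 75 = 88)
F = 177241 (F = (88 - 509)² = (-421)² = 177241)
4221991 + F = 4221991 + 177241 = 4399232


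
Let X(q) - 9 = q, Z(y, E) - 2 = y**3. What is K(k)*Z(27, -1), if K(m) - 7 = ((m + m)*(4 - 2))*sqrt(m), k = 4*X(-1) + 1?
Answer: 137795 + 2598420*sqrt(33) ≈ 1.5065e+7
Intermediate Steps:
Z(y, E) = 2 + y**3
X(q) = 9 + q
k = 33 (k = 4*(9 - 1) + 1 = 4*8 + 1 = 32 + 1 = 33)
K(m) = 7 + 4*m**(3/2) (K(m) = 7 + ((m + m)*(4 - 2))*sqrt(m) = 7 + ((2*m)*2)*sqrt(m) = 7 + (4*m)*sqrt(m) = 7 + 4*m**(3/2))
K(k)*Z(27, -1) = (7 + 4*33**(3/2))*(2 + 27**3) = (7 + 4*(33*sqrt(33)))*(2 + 19683) = (7 + 132*sqrt(33))*19685 = 137795 + 2598420*sqrt(33)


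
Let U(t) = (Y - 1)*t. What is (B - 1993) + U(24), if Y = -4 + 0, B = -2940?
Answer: -5053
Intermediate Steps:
Y = -4
U(t) = -5*t (U(t) = (-4 - 1)*t = -5*t)
(B - 1993) + U(24) = (-2940 - 1993) - 5*24 = -4933 - 120 = -5053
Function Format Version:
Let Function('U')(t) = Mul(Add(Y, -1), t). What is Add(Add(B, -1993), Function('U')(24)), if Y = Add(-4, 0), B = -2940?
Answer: -5053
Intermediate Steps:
Y = -4
Function('U')(t) = Mul(-5, t) (Function('U')(t) = Mul(Add(-4, -1), t) = Mul(-5, t))
Add(Add(B, -1993), Function('U')(24)) = Add(Add(-2940, -1993), Mul(-5, 24)) = Add(-4933, -120) = -5053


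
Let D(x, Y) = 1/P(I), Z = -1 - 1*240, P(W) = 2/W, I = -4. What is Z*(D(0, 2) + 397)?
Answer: -95195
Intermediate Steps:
Z = -241 (Z = -1 - 240 = -241)
D(x, Y) = -2 (D(x, Y) = 1/(2/(-4)) = 1/(2*(-¼)) = 1/(-½) = -2)
Z*(D(0, 2) + 397) = -241*(-2 + 397) = -241*395 = -95195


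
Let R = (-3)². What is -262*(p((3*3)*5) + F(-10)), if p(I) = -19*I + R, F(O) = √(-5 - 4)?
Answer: 221652 - 786*I ≈ 2.2165e+5 - 786.0*I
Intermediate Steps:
R = 9
F(O) = 3*I (F(O) = √(-9) = 3*I)
p(I) = 9 - 19*I (p(I) = -19*I + 9 = 9 - 19*I)
-262*(p((3*3)*5) + F(-10)) = -262*((9 - 19*3*3*5) + 3*I) = -262*((9 - 171*5) + 3*I) = -262*((9 - 19*45) + 3*I) = -262*((9 - 855) + 3*I) = -262*(-846 + 3*I) = 221652 - 786*I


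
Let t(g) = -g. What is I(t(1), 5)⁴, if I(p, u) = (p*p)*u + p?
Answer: 256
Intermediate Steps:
I(p, u) = p + u*p² (I(p, u) = p²*u + p = u*p² + p = p + u*p²)
I(t(1), 5)⁴ = ((-1*1)*(1 - 1*1*5))⁴ = (-(1 - 1*5))⁴ = (-(1 - 5))⁴ = (-1*(-4))⁴ = 4⁴ = 256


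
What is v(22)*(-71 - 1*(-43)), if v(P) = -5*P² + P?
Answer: 67144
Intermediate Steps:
v(P) = P - 5*P²
v(22)*(-71 - 1*(-43)) = (22*(1 - 5*22))*(-71 - 1*(-43)) = (22*(1 - 110))*(-71 + 43) = (22*(-109))*(-28) = -2398*(-28) = 67144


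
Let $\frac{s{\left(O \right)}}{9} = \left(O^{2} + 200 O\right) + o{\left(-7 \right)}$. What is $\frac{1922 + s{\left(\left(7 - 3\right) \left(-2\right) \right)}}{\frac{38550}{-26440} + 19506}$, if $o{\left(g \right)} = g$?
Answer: $- \frac{31635460}{51570009} \approx -0.61345$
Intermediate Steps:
$s{\left(O \right)} = -63 + 9 O^{2} + 1800 O$ ($s{\left(O \right)} = 9 \left(\left(O^{2} + 200 O\right) - 7\right) = 9 \left(-7 + O^{2} + 200 O\right) = -63 + 9 O^{2} + 1800 O$)
$\frac{1922 + s{\left(\left(7 - 3\right) \left(-2\right) \right)}}{\frac{38550}{-26440} + 19506} = \frac{1922 + \left(-63 + 9 \left(\left(7 - 3\right) \left(-2\right)\right)^{2} + 1800 \left(7 - 3\right) \left(-2\right)\right)}{\frac{38550}{-26440} + 19506} = \frac{1922 + \left(-63 + 9 \left(4 \left(-2\right)\right)^{2} + 1800 \cdot 4 \left(-2\right)\right)}{38550 \left(- \frac{1}{26440}\right) + 19506} = \frac{1922 + \left(-63 + 9 \left(-8\right)^{2} + 1800 \left(-8\right)\right)}{- \frac{3855}{2644} + 19506} = \frac{1922 - 13887}{\frac{51570009}{2644}} = \left(1922 - 13887\right) \frac{2644}{51570009} = \left(-11965\right) \frac{2644}{51570009} = - \frac{31635460}{51570009}$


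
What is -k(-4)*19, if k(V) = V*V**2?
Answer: 1216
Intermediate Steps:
k(V) = V**3
-k(-4)*19 = -1*(-4)**3*19 = -1*(-64)*19 = 64*19 = 1216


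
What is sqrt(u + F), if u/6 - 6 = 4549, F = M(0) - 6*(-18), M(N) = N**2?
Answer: sqrt(27438) ≈ 165.64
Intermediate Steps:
F = 108 (F = 0**2 - 6*(-18) = 0 + 108 = 108)
u = 27330 (u = 36 + 6*4549 = 36 + 27294 = 27330)
sqrt(u + F) = sqrt(27330 + 108) = sqrt(27438)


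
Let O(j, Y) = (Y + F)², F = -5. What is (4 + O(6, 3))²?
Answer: 64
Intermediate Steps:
O(j, Y) = (-5 + Y)² (O(j, Y) = (Y - 5)² = (-5 + Y)²)
(4 + O(6, 3))² = (4 + (-5 + 3)²)² = (4 + (-2)²)² = (4 + 4)² = 8² = 64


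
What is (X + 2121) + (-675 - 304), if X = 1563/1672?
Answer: 1910987/1672 ≈ 1142.9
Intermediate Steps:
X = 1563/1672 (X = 1563*(1/1672) = 1563/1672 ≈ 0.93481)
(X + 2121) + (-675 - 304) = (1563/1672 + 2121) + (-675 - 304) = 3547875/1672 - 979 = 1910987/1672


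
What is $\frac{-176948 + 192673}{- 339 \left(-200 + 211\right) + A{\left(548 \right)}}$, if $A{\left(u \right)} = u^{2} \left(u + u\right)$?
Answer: $\frac{3145}{65825891} \approx 4.7778 \cdot 10^{-5}$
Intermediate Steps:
$A{\left(u \right)} = 2 u^{3}$ ($A{\left(u \right)} = u^{2} \cdot 2 u = 2 u^{3}$)
$\frac{-176948 + 192673}{- 339 \left(-200 + 211\right) + A{\left(548 \right)}} = \frac{-176948 + 192673}{- 339 \left(-200 + 211\right) + 2 \cdot 548^{3}} = \frac{15725}{\left(-339\right) 11 + 2 \cdot 164566592} = \frac{15725}{-3729 + 329133184} = \frac{15725}{329129455} = 15725 \cdot \frac{1}{329129455} = \frac{3145}{65825891}$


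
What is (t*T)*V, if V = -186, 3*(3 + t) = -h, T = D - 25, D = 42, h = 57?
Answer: 69564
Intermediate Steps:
T = 17 (T = 42 - 25 = 17)
t = -22 (t = -3 + (-1*57)/3 = -3 + (1/3)*(-57) = -3 - 19 = -22)
(t*T)*V = -22*17*(-186) = -374*(-186) = 69564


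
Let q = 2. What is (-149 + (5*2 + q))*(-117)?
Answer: 16029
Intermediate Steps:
(-149 + (5*2 + q))*(-117) = (-149 + (5*2 + 2))*(-117) = (-149 + (10 + 2))*(-117) = (-149 + 12)*(-117) = -137*(-117) = 16029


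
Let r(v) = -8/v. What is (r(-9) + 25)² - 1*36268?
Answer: -2883419/81 ≈ -35598.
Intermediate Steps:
(r(-9) + 25)² - 1*36268 = (-8/(-9) + 25)² - 1*36268 = (-8*(-⅑) + 25)² - 36268 = (8/9 + 25)² - 36268 = (233/9)² - 36268 = 54289/81 - 36268 = -2883419/81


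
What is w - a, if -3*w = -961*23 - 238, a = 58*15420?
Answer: -886913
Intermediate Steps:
a = 894360
w = 7447 (w = -(-961*23 - 238)/3 = -(-22103 - 238)/3 = -⅓*(-22341) = 7447)
w - a = 7447 - 1*894360 = 7447 - 894360 = -886913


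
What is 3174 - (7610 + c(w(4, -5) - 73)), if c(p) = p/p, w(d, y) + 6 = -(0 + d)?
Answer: -4437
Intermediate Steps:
w(d, y) = -6 - d (w(d, y) = -6 - (0 + d) = -6 - d)
c(p) = 1
3174 - (7610 + c(w(4, -5) - 73)) = 3174 - (7610 + 1) = 3174 - 1*7611 = 3174 - 7611 = -4437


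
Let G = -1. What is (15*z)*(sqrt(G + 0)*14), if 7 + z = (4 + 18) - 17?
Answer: -420*I ≈ -420.0*I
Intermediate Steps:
z = -2 (z = -7 + ((4 + 18) - 17) = -7 + (22 - 17) = -7 + 5 = -2)
(15*z)*(sqrt(G + 0)*14) = (15*(-2))*(sqrt(-1 + 0)*14) = -30*sqrt(-1)*14 = -30*I*14 = -420*I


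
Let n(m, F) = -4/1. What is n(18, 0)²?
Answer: 16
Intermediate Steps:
n(m, F) = -4 (n(m, F) = -4*1 = -4)
n(18, 0)² = (-4)² = 16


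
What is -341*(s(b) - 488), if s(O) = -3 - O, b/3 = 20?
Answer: 187891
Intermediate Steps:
b = 60 (b = 3*20 = 60)
-341*(s(b) - 488) = -341*((-3 - 1*60) - 488) = -341*((-3 - 60) - 488) = -341*(-63 - 488) = -341*(-551) = 187891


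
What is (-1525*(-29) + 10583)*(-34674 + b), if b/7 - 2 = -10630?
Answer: -5977908560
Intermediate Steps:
b = -74396 (b = 14 + 7*(-10630) = 14 - 74410 = -74396)
(-1525*(-29) + 10583)*(-34674 + b) = (-1525*(-29) + 10583)*(-34674 - 74396) = (44225 + 10583)*(-109070) = 54808*(-109070) = -5977908560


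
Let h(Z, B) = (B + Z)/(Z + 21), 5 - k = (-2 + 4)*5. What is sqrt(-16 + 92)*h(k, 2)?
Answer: -3*sqrt(19)/8 ≈ -1.6346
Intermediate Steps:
k = -5 (k = 5 - (-2 + 4)*5 = 5 - 2*5 = 5 - 1*10 = 5 - 10 = -5)
h(Z, B) = (B + Z)/(21 + Z)
sqrt(-16 + 92)*h(k, 2) = sqrt(-16 + 92)*((2 - 5)/(21 - 5)) = sqrt(76)*(-3/16) = (2*sqrt(19))*((1/16)*(-3)) = (2*sqrt(19))*(-3/16) = -3*sqrt(19)/8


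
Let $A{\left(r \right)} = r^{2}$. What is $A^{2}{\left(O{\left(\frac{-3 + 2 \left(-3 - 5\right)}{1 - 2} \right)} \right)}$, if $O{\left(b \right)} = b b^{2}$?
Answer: $2213314919066161$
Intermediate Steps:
$O{\left(b \right)} = b^{3}$
$A^{2}{\left(O{\left(\frac{-3 + 2 \left(-3 - 5\right)}{1 - 2} \right)} \right)} = \left(\left(\left(\frac{-3 + 2 \left(-3 - 5\right)}{1 - 2}\right)^{3}\right)^{2}\right)^{2} = \left(\left(\left(\frac{-3 + 2 \left(-8\right)}{-1}\right)^{3}\right)^{2}\right)^{2} = \left(\left(\left(\left(-3 - 16\right) \left(-1\right)\right)^{3}\right)^{2}\right)^{2} = \left(\left(\left(\left(-19\right) \left(-1\right)\right)^{3}\right)^{2}\right)^{2} = \left(\left(19^{3}\right)^{2}\right)^{2} = \left(6859^{2}\right)^{2} = 47045881^{2} = 2213314919066161$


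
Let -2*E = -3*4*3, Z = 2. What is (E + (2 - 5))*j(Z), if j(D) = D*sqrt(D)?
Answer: 30*sqrt(2) ≈ 42.426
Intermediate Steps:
j(D) = D**(3/2)
E = 18 (E = -(-3*4)*3/2 = -(-6)*3 = -1/2*(-36) = 18)
(E + (2 - 5))*j(Z) = (18 + (2 - 5))*2**(3/2) = (18 - 3)*(2*sqrt(2)) = 15*(2*sqrt(2)) = 30*sqrt(2)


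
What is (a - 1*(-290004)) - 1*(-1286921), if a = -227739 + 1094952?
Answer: 2444138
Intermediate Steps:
a = 867213
(a - 1*(-290004)) - 1*(-1286921) = (867213 - 1*(-290004)) - 1*(-1286921) = (867213 + 290004) + 1286921 = 1157217 + 1286921 = 2444138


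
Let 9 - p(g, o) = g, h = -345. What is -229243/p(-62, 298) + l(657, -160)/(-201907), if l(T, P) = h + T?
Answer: -46285788553/14335397 ≈ -3228.8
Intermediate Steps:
p(g, o) = 9 - g
l(T, P) = -345 + T
-229243/p(-62, 298) + l(657, -160)/(-201907) = -229243/(9 - 1*(-62)) + (-345 + 657)/(-201907) = -229243/(9 + 62) + 312*(-1/201907) = -229243/71 - 312/201907 = -46285788553/14335397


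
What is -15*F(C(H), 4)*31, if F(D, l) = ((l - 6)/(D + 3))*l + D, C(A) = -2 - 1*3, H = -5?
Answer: 465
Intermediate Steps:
C(A) = -5 (C(A) = -2 - 3 = -5)
F(D, l) = D + l*(-6 + l)/(3 + D) (F(D, l) = ((-6 + l)/(3 + D))*l + D = l*(-6 + l)/(3 + D) + D = D + l*(-6 + l)/(3 + D))
-15*F(C(H), 4)*31 = -15*((-5)**2 + 4**2 - 6*4 + 3*(-5))/(3 - 5)*31 = -15*(25 + 16 - 24 - 15)/(-2)*31 = -(-15)*2/2*31 = -15*(-1)*31 = 15*31 = 465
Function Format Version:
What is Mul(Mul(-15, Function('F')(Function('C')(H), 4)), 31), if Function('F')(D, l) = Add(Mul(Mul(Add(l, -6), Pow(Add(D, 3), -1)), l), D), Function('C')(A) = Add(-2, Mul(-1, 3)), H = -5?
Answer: 465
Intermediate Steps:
Function('C')(A) = -5 (Function('C')(A) = Add(-2, -3) = -5)
Function('F')(D, l) = Add(D, Mul(l, Pow(Add(3, D), -1), Add(-6, l))) (Function('F')(D, l) = Add(Mul(Mul(Add(-6, l), Pow(Add(3, D), -1)), l), D) = Add(Mul(Mul(Pow(Add(3, D), -1), Add(-6, l)), l), D) = Add(Mul(l, Pow(Add(3, D), -1), Add(-6, l)), D) = Add(D, Mul(l, Pow(Add(3, D), -1), Add(-6, l))))
Mul(Mul(-15, Function('F')(Function('C')(H), 4)), 31) = Mul(Mul(-15, Mul(Pow(Add(3, -5), -1), Add(Pow(-5, 2), Pow(4, 2), Mul(-6, 4), Mul(3, -5)))), 31) = Mul(Mul(-15, Mul(Pow(-2, -1), Add(25, 16, -24, -15))), 31) = Mul(Mul(-15, Mul(Rational(-1, 2), 2)), 31) = Mul(Mul(-15, -1), 31) = Mul(15, 31) = 465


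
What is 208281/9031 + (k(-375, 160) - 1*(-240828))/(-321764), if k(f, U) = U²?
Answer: 16152804104/726462671 ≈ 22.235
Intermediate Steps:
208281/9031 + (k(-375, 160) - 1*(-240828))/(-321764) = 208281/9031 + (160² - 1*(-240828))/(-321764) = 208281*(1/9031) + (25600 + 240828)*(-1/321764) = 208281/9031 + 266428*(-1/321764) = 208281/9031 - 66607/80441 = 16152804104/726462671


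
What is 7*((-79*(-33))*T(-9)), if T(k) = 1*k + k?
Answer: -328482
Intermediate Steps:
T(k) = 2*k (T(k) = k + k = 2*k)
7*((-79*(-33))*T(-9)) = 7*((-79*(-33))*(2*(-9))) = 7*(2607*(-18)) = 7*(-46926) = -328482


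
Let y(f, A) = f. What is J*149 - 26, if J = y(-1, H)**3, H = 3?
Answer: -175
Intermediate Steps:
J = -1 (J = (-1)**3 = -1)
J*149 - 26 = -1*149 - 26 = -149 - 26 = -175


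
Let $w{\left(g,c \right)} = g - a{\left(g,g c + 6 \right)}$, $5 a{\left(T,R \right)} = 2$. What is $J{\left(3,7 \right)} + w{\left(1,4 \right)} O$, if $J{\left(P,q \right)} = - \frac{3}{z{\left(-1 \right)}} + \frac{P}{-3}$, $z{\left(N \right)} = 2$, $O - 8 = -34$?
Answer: $- \frac{181}{10} \approx -18.1$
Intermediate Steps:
$O = -26$ ($O = 8 - 34 = -26$)
$J{\left(P,q \right)} = - \frac{3}{2} - \frac{P}{3}$ ($J{\left(P,q \right)} = - \frac{3}{2} + \frac{P}{-3} = \left(-3\right) \frac{1}{2} + P \left(- \frac{1}{3}\right) = - \frac{3}{2} - \frac{P}{3}$)
$a{\left(T,R \right)} = \frac{2}{5}$ ($a{\left(T,R \right)} = \frac{1}{5} \cdot 2 = \frac{2}{5}$)
$w{\left(g,c \right)} = - \frac{2}{5} + g$ ($w{\left(g,c \right)} = g - \frac{2}{5} = - \frac{2}{5} + g$)
$J{\left(3,7 \right)} + w{\left(1,4 \right)} O = \left(- \frac{3}{2} - 1\right) + \left(- \frac{2}{5} + 1\right) \left(-26\right) = \left(- \frac{3}{2} - 1\right) + \frac{3}{5} \left(-26\right) = - \frac{5}{2} - \frac{78}{5} = - \frac{181}{10}$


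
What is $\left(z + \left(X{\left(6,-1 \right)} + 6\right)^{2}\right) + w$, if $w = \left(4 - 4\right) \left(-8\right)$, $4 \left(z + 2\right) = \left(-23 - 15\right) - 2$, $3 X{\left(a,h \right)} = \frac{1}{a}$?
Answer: $\frac{7993}{324} \approx 24.67$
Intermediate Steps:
$X{\left(a,h \right)} = \frac{1}{3 a}$
$z = -12$ ($z = -2 + \frac{\left(-23 - 15\right) - 2}{4} = -2 + \frac{-38 - 2}{4} = -2 + \frac{1}{4} \left(-40\right) = -2 - 10 = -12$)
$w = 0$ ($w = 0 \left(-8\right) = 0$)
$\left(z + \left(X{\left(6,-1 \right)} + 6\right)^{2}\right) + w = \left(-12 + \left(\frac{1}{3 \cdot 6} + 6\right)^{2}\right) + 0 = \left(-12 + \left(\frac{1}{3} \cdot \frac{1}{6} + 6\right)^{2}\right) + 0 = \left(-12 + \left(\frac{1}{18} + 6\right)^{2}\right) + 0 = \left(-12 + \left(\frac{109}{18}\right)^{2}\right) + 0 = \left(-12 + \frac{11881}{324}\right) + 0 = \frac{7993}{324} + 0 = \frac{7993}{324}$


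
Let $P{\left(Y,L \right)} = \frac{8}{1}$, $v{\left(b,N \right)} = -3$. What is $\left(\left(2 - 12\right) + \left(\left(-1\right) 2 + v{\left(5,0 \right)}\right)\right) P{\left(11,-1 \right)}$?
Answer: $-120$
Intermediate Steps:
$P{\left(Y,L \right)} = 8$ ($P{\left(Y,L \right)} = 8 \cdot 1 = 8$)
$\left(\left(2 - 12\right) + \left(\left(-1\right) 2 + v{\left(5,0 \right)}\right)\right) P{\left(11,-1 \right)} = \left(\left(2 - 12\right) - 5\right) 8 = \left(-10 - 5\right) 8 = \left(-15\right) 8 = -120$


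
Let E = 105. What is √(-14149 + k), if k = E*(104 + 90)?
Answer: √6221 ≈ 78.873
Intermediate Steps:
k = 20370 (k = 105*(104 + 90) = 105*194 = 20370)
√(-14149 + k) = √(-14149 + 20370) = √6221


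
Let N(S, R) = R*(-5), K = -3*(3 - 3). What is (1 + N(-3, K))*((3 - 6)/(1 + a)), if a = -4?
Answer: 1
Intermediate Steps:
K = 0 (K = -3*0 = 0)
N(S, R) = -5*R
(1 + N(-3, K))*((3 - 6)/(1 + a)) = (1 - 5*0)*((3 - 6)/(1 - 4)) = (1 + 0)*(-3/(-3)) = 1*(-3*(-⅓)) = 1*1 = 1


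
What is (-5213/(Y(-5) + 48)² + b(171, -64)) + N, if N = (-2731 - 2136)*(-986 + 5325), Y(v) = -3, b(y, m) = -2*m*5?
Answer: -42762483038/2025 ≈ -2.1117e+7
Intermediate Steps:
b(y, m) = -10*m
N = -21117913 (N = -4867*4339 = -21117913)
(-5213/(Y(-5) + 48)² + b(171, -64)) + N = (-5213/(-3 + 48)² - 10*(-64)) - 21117913 = (-5213/(45²) + 640) - 21117913 = (-5213/2025 + 640) - 21117913 = 1290787/2025 - 21117913 = -42762483038/2025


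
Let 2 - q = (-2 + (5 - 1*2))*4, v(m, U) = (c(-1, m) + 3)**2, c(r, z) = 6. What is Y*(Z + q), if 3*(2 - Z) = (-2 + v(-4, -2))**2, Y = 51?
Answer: -106097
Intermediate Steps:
v(m, U) = 81 (v(m, U) = (6 + 3)**2 = 9**2 = 81)
Z = -6235/3 (Z = 2 - (-2 + 81)**2/3 = 2 - 1/3*79**2 = 2 - 1/3*6241 = 2 - 6241/3 = -6235/3 ≈ -2078.3)
q = -2 (q = 2 - (-2 + (5 - 1*2))*4 = 2 - (-2 + (5 - 2))*4 = 2 - (-2 + 3)*4 = 2 - 4 = -2)
Y*(Z + q) = 51*(-6235/3 - 2) = 51*(-6241/3) = -106097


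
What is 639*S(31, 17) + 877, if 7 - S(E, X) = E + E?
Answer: -34268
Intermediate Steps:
S(E, X) = 7 - 2*E (S(E, X) = 7 - (E + E) = 7 - 2*E)
639*S(31, 17) + 877 = 639*(7 - 2*31) + 877 = 639*(7 - 62) + 877 = 639*(-55) + 877 = -35145 + 877 = -34268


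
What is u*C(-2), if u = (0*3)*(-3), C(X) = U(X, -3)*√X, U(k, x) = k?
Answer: 0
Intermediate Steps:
C(X) = X^(3/2) (C(X) = X*√X = X^(3/2))
u = 0 (u = 0*(-3) = 0)
u*C(-2) = 0*(-2)^(3/2) = 0*(-2*I*√2) = 0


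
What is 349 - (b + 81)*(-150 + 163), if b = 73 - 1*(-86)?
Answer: -2771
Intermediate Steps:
b = 159 (b = 73 + 86 = 159)
349 - (b + 81)*(-150 + 163) = 349 - (159 + 81)*(-150 + 163) = 349 - 240*13 = 349 - 1*3120 = 349 - 3120 = -2771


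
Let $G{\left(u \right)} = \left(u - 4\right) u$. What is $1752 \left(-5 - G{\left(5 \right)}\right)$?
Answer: $-17520$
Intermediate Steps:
$G{\left(u \right)} = u \left(-4 + u\right)$ ($G{\left(u \right)} = \left(-4 + u\right) u = u \left(-4 + u\right)$)
$1752 \left(-5 - G{\left(5 \right)}\right) = 1752 \left(-5 - 5 \left(-4 + 5\right)\right) = 1752 \left(-5 - 5 \cdot 1\right) = 1752 \left(-5 - 5\right) = 1752 \left(-10\right) = -17520$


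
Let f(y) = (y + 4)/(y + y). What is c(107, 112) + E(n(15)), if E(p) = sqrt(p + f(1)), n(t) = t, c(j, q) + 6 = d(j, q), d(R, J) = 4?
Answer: -2 + sqrt(70)/2 ≈ 2.1833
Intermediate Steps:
f(y) = (4 + y)/(2*y) (f(y) = (4 + y)/((2*y)) = (4 + y)*(1/(2*y)) = (4 + y)/(2*y))
c(j, q) = -2 (c(j, q) = -6 + 4 = -2)
E(p) = sqrt(5/2 + p) (E(p) = sqrt(p + (1/2)*(4 + 1)/1) = sqrt(p + (1/2)*1*5) = sqrt(p + 5/2) = sqrt(5/2 + p))
c(107, 112) + E(n(15)) = -2 + sqrt(10 + 4*15)/2 = -2 + sqrt(10 + 60)/2 = -2 + sqrt(70)/2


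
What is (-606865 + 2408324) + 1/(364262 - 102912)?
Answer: 470811309651/261350 ≈ 1.8015e+6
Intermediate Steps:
(-606865 + 2408324) + 1/(364262 - 102912) = 1801459 + 1/261350 = 470811309651/261350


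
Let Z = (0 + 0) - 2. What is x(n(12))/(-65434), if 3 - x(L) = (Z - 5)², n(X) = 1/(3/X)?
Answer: 23/32717 ≈ 0.00070300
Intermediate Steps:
Z = -2 (Z = 0 - 2 = -2)
n(X) = X/3
x(L) = -46 (x(L) = 3 - (-2 - 5)² = 3 - 1*(-7)² = 3 - 1*49 = 3 - 49 = -46)
x(n(12))/(-65434) = -46/(-65434) = -46*(-1/65434) = 23/32717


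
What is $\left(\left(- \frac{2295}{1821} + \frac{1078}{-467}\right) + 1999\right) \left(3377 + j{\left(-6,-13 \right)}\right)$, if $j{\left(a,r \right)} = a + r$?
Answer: $\frac{1899428958940}{283469} \approx 6.7007 \cdot 10^{6}$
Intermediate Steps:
$\left(\left(- \frac{2295}{1821} + \frac{1078}{-467}\right) + 1999\right) \left(3377 + j{\left(-6,-13 \right)}\right) = \left(\left(- \frac{2295}{1821} + \frac{1078}{-467}\right) + 1999\right) \left(3377 - 19\right) = \left(\left(\left(-2295\right) \frac{1}{1821} + 1078 \left(- \frac{1}{467}\right)\right) + 1999\right) \left(3377 - 19\right) = \left(\left(- \frac{765}{607} - \frac{1078}{467}\right) + 1999\right) 3358 = \left(- \frac{1011601}{283469} + 1999\right) 3358 = \frac{565642930}{283469} \cdot 3358 = \frac{1899428958940}{283469}$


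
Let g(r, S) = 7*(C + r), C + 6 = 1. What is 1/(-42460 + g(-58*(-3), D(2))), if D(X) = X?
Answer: -1/41277 ≈ -2.4227e-5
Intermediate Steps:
C = -5 (C = -6 + 1 = -5)
g(r, S) = -35 + 7*r (g(r, S) = 7*(-5 + r) = -35 + 7*r)
1/(-42460 + g(-58*(-3), D(2))) = 1/(-42460 + (-35 + 7*(-58*(-3)))) = 1/(-42460 + (-35 + 7*174)) = 1/(-42460 + (-35 + 1218)) = 1/(-42460 + 1183) = 1/(-41277) = -1/41277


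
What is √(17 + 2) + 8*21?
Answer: 168 + √19 ≈ 172.36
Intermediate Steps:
√(17 + 2) + 8*21 = √19 + 168 = 168 + √19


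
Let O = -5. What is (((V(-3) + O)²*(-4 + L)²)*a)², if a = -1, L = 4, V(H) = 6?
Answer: 0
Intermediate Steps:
(((V(-3) + O)²*(-4 + L)²)*a)² = (((6 - 5)²*(-4 + 4)²)*(-1))² = ((1²*0²)*(-1))² = ((1*0)*(-1))² = (0*(-1))² = 0² = 0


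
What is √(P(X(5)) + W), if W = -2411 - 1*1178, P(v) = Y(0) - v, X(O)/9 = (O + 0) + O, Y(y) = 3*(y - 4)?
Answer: I*√3691 ≈ 60.754*I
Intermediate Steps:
Y(y) = -12 + 3*y (Y(y) = 3*(-4 + y) = -12 + 3*y)
X(O) = 18*O (X(O) = 9*((O + 0) + O) = 9*(O + O) = 9*(2*O) = 18*O)
P(v) = -12 - v (P(v) = (-12 + 3*0) - v = (-12 + 0) - v = -12 - v)
W = -3589 (W = -2411 - 1178 = -3589)
√(P(X(5)) + W) = √((-12 - 18*5) - 3589) = √((-12 - 1*90) - 3589) = √((-12 - 90) - 3589) = √(-102 - 3589) = √(-3691) = I*√3691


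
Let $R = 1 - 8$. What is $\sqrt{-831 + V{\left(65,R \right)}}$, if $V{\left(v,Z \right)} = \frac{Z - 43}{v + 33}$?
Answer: $\frac{2 i \sqrt{10186}}{7} \approx 28.836 i$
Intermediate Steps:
$R = -7$ ($R = 1 - 8 = -7$)
$V{\left(v,Z \right)} = \frac{-43 + Z}{33 + v}$
$\sqrt{-831 + V{\left(65,R \right)}} = \sqrt{-831 + \frac{-43 - 7}{33 + 65}} = \sqrt{-831 + \frac{1}{98} \left(-50\right)} = \sqrt{-831 - \frac{25}{49}} = \sqrt{- \frac{40744}{49}} = \frac{2 i \sqrt{10186}}{7}$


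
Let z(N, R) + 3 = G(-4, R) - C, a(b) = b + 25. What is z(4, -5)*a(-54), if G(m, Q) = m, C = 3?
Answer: 290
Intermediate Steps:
a(b) = 25 + b
z(N, R) = -10 (z(N, R) = -3 + (-4 - 1*3) = -3 + (-4 - 3) = -3 - 7 = -10)
z(4, -5)*a(-54) = -10*(25 - 54) = -10*(-29) = 290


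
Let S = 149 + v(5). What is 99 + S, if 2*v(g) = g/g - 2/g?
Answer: 2483/10 ≈ 248.30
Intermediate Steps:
v(g) = ½ - 1/g (v(g) = (g/g - 2/g)/2 = (1 - 2/g)/2 = ½ - 1/g)
S = 1493/10 (S = 149 + (½)*(-2 + 5)/5 = 149 + (½)*(⅕)*3 = 149 + 3/10 = 1493/10 ≈ 149.30)
99 + S = 99 + 1493/10 = 2483/10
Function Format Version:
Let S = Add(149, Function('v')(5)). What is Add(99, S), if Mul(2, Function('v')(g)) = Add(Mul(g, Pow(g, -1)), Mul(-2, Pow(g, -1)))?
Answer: Rational(2483, 10) ≈ 248.30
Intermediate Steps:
Function('v')(g) = Add(Rational(1, 2), Mul(-1, Pow(g, -1))) (Function('v')(g) = Mul(Rational(1, 2), Add(Mul(g, Pow(g, -1)), Mul(-2, Pow(g, -1)))) = Mul(Rational(1, 2), Add(1, Mul(-2, Pow(g, -1)))) = Add(Rational(1, 2), Mul(-1, Pow(g, -1))))
S = Rational(1493, 10) (S = Add(149, Mul(Rational(1, 2), Pow(5, -1), Add(-2, 5))) = Add(149, Mul(Rational(1, 2), Rational(1, 5), 3)) = Add(149, Rational(3, 10)) = Rational(1493, 10) ≈ 149.30)
Add(99, S) = Add(99, Rational(1493, 10)) = Rational(2483, 10)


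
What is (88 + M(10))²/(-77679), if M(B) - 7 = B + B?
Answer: -13225/77679 ≈ -0.17025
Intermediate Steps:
M(B) = 7 + 2*B (M(B) = 7 + (B + B) = 7 + 2*B)
(88 + M(10))²/(-77679) = (88 + (7 + 2*10))²/(-77679) = (88 + (7 + 20))²*(-1/77679) = (88 + 27)²*(-1/77679) = 115²*(-1/77679) = 13225*(-1/77679) = -13225/77679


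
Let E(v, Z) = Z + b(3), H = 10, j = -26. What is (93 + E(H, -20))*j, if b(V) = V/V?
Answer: -1924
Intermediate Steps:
b(V) = 1
E(v, Z) = 1 + Z (E(v, Z) = Z + 1 = 1 + Z)
(93 + E(H, -20))*j = (93 + (1 - 20))*(-26) = (93 - 19)*(-26) = 74*(-26) = -1924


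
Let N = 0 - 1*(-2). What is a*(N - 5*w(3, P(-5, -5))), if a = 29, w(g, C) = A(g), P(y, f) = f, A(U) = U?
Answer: -377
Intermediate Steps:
w(g, C) = g
N = 2 (N = 0 + 2 = 2)
a*(N - 5*w(3, P(-5, -5))) = 29*(2 - 5*3) = 29*(2 - 15) = 29*(-13) = -377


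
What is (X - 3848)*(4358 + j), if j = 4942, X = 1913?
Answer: -17995500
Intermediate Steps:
(X - 3848)*(4358 + j) = (1913 - 3848)*(4358 + 4942) = -1935*9300 = -17995500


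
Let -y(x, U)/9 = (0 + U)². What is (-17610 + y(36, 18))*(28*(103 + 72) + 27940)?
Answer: -674073840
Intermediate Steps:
y(x, U) = -9*U² (y(x, U) = -9*(0 + U)² = -9*U²)
(-17610 + y(36, 18))*(28*(103 + 72) + 27940) = (-17610 - 9*18²)*(28*(103 + 72) + 27940) = (-17610 - 9*324)*(28*175 + 27940) = (-17610 - 2916)*(4900 + 27940) = -20526*32840 = -674073840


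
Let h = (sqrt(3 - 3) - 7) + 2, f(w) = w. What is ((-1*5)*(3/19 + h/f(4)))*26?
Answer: 5395/38 ≈ 141.97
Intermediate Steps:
h = -5 (h = (sqrt(0) - 7) + 2 = (0 - 7) + 2 = -7 + 2 = -5)
((-1*5)*(3/19 + h/f(4)))*26 = ((-1*5)*(3/19 - 5/4))*26 = -5*(3*(1/19) - 5*1/4)*26 = -5*(3/19 - 5/4)*26 = -5*(-83/76)*26 = (415/76)*26 = 5395/38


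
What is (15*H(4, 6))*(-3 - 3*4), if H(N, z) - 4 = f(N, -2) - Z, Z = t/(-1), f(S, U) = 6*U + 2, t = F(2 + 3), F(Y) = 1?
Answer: 1125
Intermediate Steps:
t = 1
f(S, U) = 2 + 6*U
Z = -1 (Z = 1/(-1) = 1*(-1) = -1)
H(N, z) = -5 (H(N, z) = 4 + ((2 + 6*(-2)) - 1*(-1)) = 4 + ((2 - 12) + 1) = 4 + (-10 + 1) = 4 - 9 = -5)
(15*H(4, 6))*(-3 - 3*4) = (15*(-5))*(-3 - 3*4) = -75*(-3 - 12) = -75*(-15) = 1125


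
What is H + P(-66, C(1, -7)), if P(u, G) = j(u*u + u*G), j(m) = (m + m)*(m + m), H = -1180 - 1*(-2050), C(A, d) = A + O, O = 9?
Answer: 54642534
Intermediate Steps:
C(A, d) = 9 + A (C(A, d) = A + 9 = 9 + A)
H = 870 (H = -1180 + 2050 = 870)
j(m) = 4*m² (j(m) = (2*m)*(2*m) = 4*m²)
P(u, G) = 4*(u² + G*u)² (P(u, G) = 4*(u*u + u*G)² = 4*(u² + G*u)²)
H + P(-66, C(1, -7)) = 870 + 4*(-66)²*((9 + 1) - 66)² = 870 + 4*4356*(10 - 66)² = 870 + 4*4356*(-56)² = 870 + 4*4356*3136 = 870 + 54641664 = 54642534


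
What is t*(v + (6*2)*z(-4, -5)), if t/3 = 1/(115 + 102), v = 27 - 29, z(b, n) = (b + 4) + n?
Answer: -6/7 ≈ -0.85714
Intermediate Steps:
z(b, n) = 4 + b + n (z(b, n) = (4 + b) + n = 4 + b + n)
v = -2
t = 3/217 (t = 3/(115 + 102) = 3/217 ≈ 0.013825)
t*(v + (6*2)*z(-4, -5)) = 3*(-2 + (6*2)*(4 - 4 - 5))/217 = 3*(-2 + 12*(-5))/217 = 3*(-2 - 60)/217 = (3/217)*(-62) = -6/7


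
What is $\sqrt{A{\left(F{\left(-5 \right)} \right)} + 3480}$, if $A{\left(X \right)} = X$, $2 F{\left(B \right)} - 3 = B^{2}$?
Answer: $\sqrt{3494} \approx 59.11$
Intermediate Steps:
$F{\left(B \right)} = \frac{3}{2} + \frac{B^{2}}{2}$
$\sqrt{A{\left(F{\left(-5 \right)} \right)} + 3480} = \sqrt{\left(\frac{3}{2} + \frac{\left(-5\right)^{2}}{2}\right) + 3480} = \sqrt{\left(\frac{3}{2} + \frac{1}{2} \cdot 25\right) + 3480} = \sqrt{\left(\frac{3}{2} + \frac{25}{2}\right) + 3480} = \sqrt{14 + 3480} = \sqrt{3494}$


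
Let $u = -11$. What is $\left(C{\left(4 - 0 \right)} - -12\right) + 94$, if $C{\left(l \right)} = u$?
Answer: $95$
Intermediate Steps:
$C{\left(l \right)} = -11$
$\left(C{\left(4 - 0 \right)} - -12\right) + 94 = \left(-11 - -12\right) + 94 = \left(-11 + 12\right) + 94 = 1 + 94 = 95$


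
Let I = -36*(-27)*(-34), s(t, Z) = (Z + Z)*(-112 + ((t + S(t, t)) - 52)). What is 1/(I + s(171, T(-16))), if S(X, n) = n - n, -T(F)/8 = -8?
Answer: -1/32152 ≈ -3.1102e-5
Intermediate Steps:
T(F) = 64 (T(F) = -8*(-8) = 64)
S(X, n) = 0
s(t, Z) = 2*Z*(-164 + t) (s(t, Z) = (Z + Z)*(-112 + ((t + 0) - 52)) = (2*Z)*(-112 + (t - 52)) = (2*Z)*(-112 + (-52 + t)) = (2*Z)*(-164 + t) = 2*Z*(-164 + t))
I = -33048 (I = 972*(-34) = -33048)
1/(I + s(171, T(-16))) = 1/(-33048 + 2*64*(-164 + 171)) = 1/(-33048 + 2*64*7) = 1/(-33048 + 896) = 1/(-32152) = -1/32152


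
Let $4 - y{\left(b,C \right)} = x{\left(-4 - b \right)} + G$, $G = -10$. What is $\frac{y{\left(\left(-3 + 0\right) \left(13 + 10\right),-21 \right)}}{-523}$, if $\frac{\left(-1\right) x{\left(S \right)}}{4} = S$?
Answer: $- \frac{274}{523} \approx -0.5239$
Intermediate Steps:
$x{\left(S \right)} = - 4 S$
$y{\left(b,C \right)} = -2 - 4 b$ ($y{\left(b,C \right)} = 4 - \left(- 4 \left(-4 - b\right) - 10\right) = 4 - \left(\left(16 + 4 b\right) - 10\right) = 4 - \left(6 + 4 b\right) = -2 - 4 b$)
$\frac{y{\left(\left(-3 + 0\right) \left(13 + 10\right),-21 \right)}}{-523} = \frac{-2 - 4 \left(-3 + 0\right) \left(13 + 10\right)}{-523} = \left(-2 - 4 \left(\left(-3\right) 23\right)\right) \left(- \frac{1}{523}\right) = \left(-2 - -276\right) \left(- \frac{1}{523}\right) = \left(-2 + 276\right) \left(- \frac{1}{523}\right) = 274 \left(- \frac{1}{523}\right) = - \frac{274}{523}$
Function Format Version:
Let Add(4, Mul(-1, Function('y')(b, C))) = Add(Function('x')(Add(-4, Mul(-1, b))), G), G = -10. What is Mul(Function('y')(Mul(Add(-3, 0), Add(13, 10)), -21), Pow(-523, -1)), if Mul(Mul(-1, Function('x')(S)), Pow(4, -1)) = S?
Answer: Rational(-274, 523) ≈ -0.52390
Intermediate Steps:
Function('x')(S) = Mul(-4, S)
Function('y')(b, C) = Add(-2, Mul(-4, b)) (Function('y')(b, C) = Add(4, Mul(-1, Add(Mul(-4, Add(-4, Mul(-1, b))), -10))) = Add(4, Mul(-1, Add(Add(16, Mul(4, b)), -10))) = Add(4, Mul(-1, Add(6, Mul(4, b)))) = Add(4, Add(-6, Mul(-4, b))) = Add(-2, Mul(-4, b)))
Mul(Function('y')(Mul(Add(-3, 0), Add(13, 10)), -21), Pow(-523, -1)) = Mul(Add(-2, Mul(-4, Mul(Add(-3, 0), Add(13, 10)))), Pow(-523, -1)) = Mul(Add(-2, Mul(-4, Mul(-3, 23))), Rational(-1, 523)) = Mul(Add(-2, Mul(-4, -69)), Rational(-1, 523)) = Mul(Add(-2, 276), Rational(-1, 523)) = Mul(274, Rational(-1, 523)) = Rational(-274, 523)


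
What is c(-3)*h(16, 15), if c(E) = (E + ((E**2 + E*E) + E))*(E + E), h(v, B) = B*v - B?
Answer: -16200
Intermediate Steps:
h(v, B) = -B + B*v
c(E) = 2*E*(2*E + 2*E**2) (c(E) = (E + ((E**2 + E**2) + E))*(2*E) = (E + (2*E**2 + E))*(2*E) = (E + (E + 2*E**2))*(2*E) = (2*E + 2*E**2)*(2*E) = 2*E*(2*E + 2*E**2))
c(-3)*h(16, 15) = (4*(-3)**2*(1 - 3))*(15*(-1 + 16)) = (4*9*(-2))*(15*15) = -72*225 = -16200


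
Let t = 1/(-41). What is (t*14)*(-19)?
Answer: 266/41 ≈ 6.4878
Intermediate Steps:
t = -1/41 ≈ -0.024390
(t*14)*(-19) = -1/41*14*(-19) = -14/41*(-19) = 266/41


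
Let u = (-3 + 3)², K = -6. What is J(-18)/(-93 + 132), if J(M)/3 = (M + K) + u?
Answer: -24/13 ≈ -1.8462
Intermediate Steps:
u = 0 (u = 0² = 0)
J(M) = -18 + 3*M (J(M) = 3*((M - 6) + 0) = 3*((-6 + M) + 0) = 3*(-6 + M) = -18 + 3*M)
J(-18)/(-93 + 132) = (-18 + 3*(-18))/(-93 + 132) = (-18 - 54)/39 = -72*1/39 = -24/13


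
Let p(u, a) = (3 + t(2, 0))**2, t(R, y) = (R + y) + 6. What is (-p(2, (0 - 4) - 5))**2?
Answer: 14641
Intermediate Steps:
t(R, y) = 6 + R + y
p(u, a) = 121 (p(u, a) = (3 + (6 + 2 + 0))**2 = (3 + 8)**2 = 11**2 = 121)
(-p(2, (0 - 4) - 5))**2 = (-1*121)**2 = (-121)**2 = 14641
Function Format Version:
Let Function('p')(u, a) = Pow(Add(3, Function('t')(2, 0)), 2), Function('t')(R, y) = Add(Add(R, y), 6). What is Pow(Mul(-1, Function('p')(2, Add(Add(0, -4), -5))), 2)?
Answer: 14641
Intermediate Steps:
Function('t')(R, y) = Add(6, R, y)
Function('p')(u, a) = 121 (Function('p')(u, a) = Pow(Add(3, Add(6, 2, 0)), 2) = Pow(Add(3, 8), 2) = Pow(11, 2) = 121)
Pow(Mul(-1, Function('p')(2, Add(Add(0, -4), -5))), 2) = Pow(Mul(-1, 121), 2) = Pow(-121, 2) = 14641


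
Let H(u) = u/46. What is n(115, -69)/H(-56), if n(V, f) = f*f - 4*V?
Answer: -98923/28 ≈ -3533.0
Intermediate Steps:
H(u) = u/46 (H(u) = u*(1/46) = u/46)
n(V, f) = f² - 4*V
n(115, -69)/H(-56) = ((-69)² - 4*115)/(((1/46)*(-56))) = (4761 - 460)/(-28/23) = 4301*(-23/28) = -98923/28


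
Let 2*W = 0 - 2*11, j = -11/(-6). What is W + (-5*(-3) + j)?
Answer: 35/6 ≈ 5.8333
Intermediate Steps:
j = 11/6 (j = -11*(-1/6) = 11/6 ≈ 1.8333)
W = -11 (W = (0 - 2*11)/2 = (0 - 22)/2 = (1/2)*(-22) = -11)
W + (-5*(-3) + j) = -11 + (-5*(-3) + 11/6) = -11 + (15 + 11/6) = -11 + 101/6 = 35/6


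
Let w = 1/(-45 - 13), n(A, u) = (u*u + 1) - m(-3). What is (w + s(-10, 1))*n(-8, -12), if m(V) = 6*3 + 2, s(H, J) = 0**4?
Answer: -125/58 ≈ -2.1552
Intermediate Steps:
s(H, J) = 0
m(V) = 20 (m(V) = 18 + 2 = 20)
n(A, u) = -19 + u**2 (n(A, u) = (u*u + 1) - 1*20 = (u**2 + 1) - 20 = (1 + u**2) - 20 = -19 + u**2)
w = -1/58 (w = 1/(-58) = -1/58 ≈ -0.017241)
(w + s(-10, 1))*n(-8, -12) = (-1/58 + 0)*(-19 + (-12)**2) = -(-19 + 144)/58 = -1/58*125 = -125/58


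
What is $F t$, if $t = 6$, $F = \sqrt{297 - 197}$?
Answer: $60$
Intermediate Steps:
$F = 10$ ($F = \sqrt{100} = 10$)
$F t = 10 \cdot 6 = 60$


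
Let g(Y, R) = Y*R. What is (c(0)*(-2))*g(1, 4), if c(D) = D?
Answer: 0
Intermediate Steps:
g(Y, R) = R*Y
(c(0)*(-2))*g(1, 4) = (0*(-2))*(4*1) = 0*4 = 0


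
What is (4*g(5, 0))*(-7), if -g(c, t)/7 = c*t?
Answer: 0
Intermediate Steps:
g(c, t) = -7*c*t
(4*g(5, 0))*(-7) = (4*(-7*5*0))*(-7) = (4*0)*(-7) = 0*(-7) = 0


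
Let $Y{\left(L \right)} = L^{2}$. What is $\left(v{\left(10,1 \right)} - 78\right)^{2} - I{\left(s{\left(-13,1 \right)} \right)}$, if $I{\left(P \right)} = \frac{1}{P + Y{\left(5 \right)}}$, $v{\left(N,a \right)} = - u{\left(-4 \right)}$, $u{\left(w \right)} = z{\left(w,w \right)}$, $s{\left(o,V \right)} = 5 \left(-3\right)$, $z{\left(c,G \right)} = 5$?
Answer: $\frac{68889}{10} \approx 6888.9$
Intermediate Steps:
$s{\left(o,V \right)} = -15$
$u{\left(w \right)} = 5$
$v{\left(N,a \right)} = -5$ ($v{\left(N,a \right)} = \left(-1\right) 5 = -5$)
$I{\left(P \right)} = \frac{1}{25 + P}$ ($I{\left(P \right)} = \frac{1}{P + 5^{2}} = \frac{1}{P + 25} = \frac{1}{25 + P}$)
$\left(v{\left(10,1 \right)} - 78\right)^{2} - I{\left(s{\left(-13,1 \right)} \right)} = \left(-5 - 78\right)^{2} - \frac{1}{25 - 15} = \left(-83\right)^{2} - \frac{1}{10} = 6889 - \frac{1}{10} = \frac{68889}{10}$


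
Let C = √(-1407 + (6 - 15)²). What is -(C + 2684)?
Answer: -2684 - I*√1326 ≈ -2684.0 - 36.414*I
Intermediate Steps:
C = I*√1326 (C = √(-1407 + (-9)²) = √(-1407 + 81) = √(-1326) = I*√1326 ≈ 36.414*I)
-(C + 2684) = -(I*√1326 + 2684) = -(2684 + I*√1326) = -2684 - I*√1326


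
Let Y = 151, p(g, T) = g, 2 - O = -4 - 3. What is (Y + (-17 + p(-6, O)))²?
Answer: 16384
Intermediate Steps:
O = 9 (O = 2 - (-4 - 3) = 2 - 1*(-7) = 2 + 7 = 9)
(Y + (-17 + p(-6, O)))² = (151 + (-17 - 6))² = (151 - 23)² = 128² = 16384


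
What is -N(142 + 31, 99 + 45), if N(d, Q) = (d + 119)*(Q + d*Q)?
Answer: -7316352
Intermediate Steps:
N(d, Q) = (119 + d)*(Q + Q*d)
-N(142 + 31, 99 + 45) = -(99 + 45)*(119 + (142 + 31)² + 120*(142 + 31)) = -144*(119 + 173² + 120*173) = -144*(119 + 29929 + 20760) = -144*50808 = -1*7316352 = -7316352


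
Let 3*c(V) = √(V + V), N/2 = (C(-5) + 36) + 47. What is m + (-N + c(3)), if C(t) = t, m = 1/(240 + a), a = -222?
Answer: -2807/18 + √6/3 ≈ -155.13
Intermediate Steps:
m = 1/18 (m = 1/(240 - 222) = 1/18 ≈ 0.055556)
N = 156 (N = 2*((-5 + 36) + 47) = 2*(31 + 47) = 2*78 = 156)
c(V) = √2*√V/3 (c(V) = √(V + V)/3 = √(2*V)/3 = (√2*√V)/3 = √2*√V/3)
m + (-N + c(3)) = 1/18 + (-1*156 + √2*√3/3) = 1/18 + (-156 + √6/3) = -2807/18 + √6/3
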